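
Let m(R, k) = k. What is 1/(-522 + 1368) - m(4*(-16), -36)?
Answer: 30457/846 ≈ 36.001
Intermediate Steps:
1/(-522 + 1368) - m(4*(-16), -36) = 1/(-522 + 1368) - 1*(-36) = 1/846 + 36 = 30457/846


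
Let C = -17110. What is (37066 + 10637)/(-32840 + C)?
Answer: -15901/16650 ≈ -0.95502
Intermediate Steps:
(37066 + 10637)/(-32840 + C) = (37066 + 10637)/(-32840 - 17110) = 47703/(-49950) = 47703*(-1/49950) = -15901/16650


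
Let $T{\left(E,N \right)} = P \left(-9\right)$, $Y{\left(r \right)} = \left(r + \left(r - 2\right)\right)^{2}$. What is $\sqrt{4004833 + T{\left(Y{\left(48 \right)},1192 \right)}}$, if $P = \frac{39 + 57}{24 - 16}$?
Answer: $5 \sqrt{160189} \approx 2001.2$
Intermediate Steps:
$P = 12$ ($P = \frac{96}{8} = 96 \cdot \frac{1}{8} = 12$)
$Y{\left(r \right)} = \left(-2 + 2 r\right)^{2}$ ($Y{\left(r \right)} = \left(r + \left(r - 2\right)\right)^{2} = \left(r + \left(-2 + r\right)\right)^{2} = \left(-2 + 2 r\right)^{2}$)
$T{\left(E,N \right)} = -108$ ($T{\left(E,N \right)} = 12 \left(-9\right) = -108$)
$\sqrt{4004833 + T{\left(Y{\left(48 \right)},1192 \right)}} = \sqrt{4004833 - 108} = \sqrt{4004725} = 5 \sqrt{160189}$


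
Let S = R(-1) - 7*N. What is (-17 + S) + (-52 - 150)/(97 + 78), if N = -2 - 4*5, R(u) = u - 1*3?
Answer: 23073/175 ≈ 131.85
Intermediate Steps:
R(u) = -3 + u (R(u) = u - 3 = -3 + u)
N = -22 (N = -2 - 20 = -22)
S = 150 (S = (-3 - 1) - 7*(-22) = -4 + 154 = 150)
(-17 + S) + (-52 - 150)/(97 + 78) = (-17 + 150) + (-52 - 150)/(97 + 78) = 133 - 202/175 = 23073/175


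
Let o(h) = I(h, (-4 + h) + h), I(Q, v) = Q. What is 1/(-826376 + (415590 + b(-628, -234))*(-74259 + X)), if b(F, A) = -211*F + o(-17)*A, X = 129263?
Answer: 1/30365561928 ≈ 3.2932e-11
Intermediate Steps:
o(h) = h
b(F, A) = -211*F - 17*A
1/(-826376 + (415590 + b(-628, -234))*(-74259 + X)) = 1/(-826376 + (415590 + (-211*(-628) - 17*(-234)))*(-74259 + 129263)) = 1/(-826376 + (415590 + (132508 + 3978))*55004) = 1/(-826376 + (415590 + 136486)*55004) = 1/(-826376 + 552076*55004) = 1/(-826376 + 30366388304) = 1/30365561928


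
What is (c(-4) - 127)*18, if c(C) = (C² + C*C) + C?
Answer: -1782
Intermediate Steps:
c(C) = C + 2*C² (c(C) = (C² + C²) + C = 2*C² + C = C + 2*C²)
(c(-4) - 127)*18 = (-4*(1 + 2*(-4)) - 127)*18 = (-4*(1 - 8) - 127)*18 = (-4*(-7) - 127)*18 = (28 - 127)*18 = -99*18 = -1782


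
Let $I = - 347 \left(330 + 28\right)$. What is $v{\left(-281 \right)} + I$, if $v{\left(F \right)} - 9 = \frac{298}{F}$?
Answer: $- \frac{34905275}{281} \approx -1.2422 \cdot 10^{5}$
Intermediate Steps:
$v{\left(F \right)} = 9 + \frac{298}{F}$
$I = -124226$ ($I = \left(-347\right) 358 = -124226$)
$v{\left(-281 \right)} + I = \left(9 + \frac{298}{-281}\right) - 124226 = \left(9 + 298 \left(- \frac{1}{281}\right)\right) - 124226 = \left(9 - \frac{298}{281}\right) - 124226 = \frac{2231}{281} - 124226 = - \frac{34905275}{281}$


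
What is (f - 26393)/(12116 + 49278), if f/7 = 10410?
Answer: 46477/61394 ≈ 0.75703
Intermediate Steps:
f = 72870 (f = 7*10410 = 72870)
(f - 26393)/(12116 + 49278) = (72870 - 26393)/(12116 + 49278) = 46477/61394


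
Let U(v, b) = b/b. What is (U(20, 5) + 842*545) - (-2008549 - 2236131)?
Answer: 4703571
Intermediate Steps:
U(v, b) = 1
(U(20, 5) + 842*545) - (-2008549 - 2236131) = (1 + 842*545) - (-2008549 - 2236131) = (1 + 458890) - 1*(-4244680) = 458891 + 4244680 = 4703571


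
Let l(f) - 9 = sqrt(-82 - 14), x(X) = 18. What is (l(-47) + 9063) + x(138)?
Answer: 9090 + 4*I*sqrt(6) ≈ 9090.0 + 9.798*I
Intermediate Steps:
l(f) = 9 + 4*I*sqrt(6) (l(f) = 9 + sqrt(-82 - 14) = 9 + sqrt(-96) = 9 + 4*I*sqrt(6))
(l(-47) + 9063) + x(138) = ((9 + 4*I*sqrt(6)) + 9063) + 18 = (9072 + 4*I*sqrt(6)) + 18 = 9090 + 4*I*sqrt(6)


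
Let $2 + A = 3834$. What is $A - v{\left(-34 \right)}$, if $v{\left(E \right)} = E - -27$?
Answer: $3839$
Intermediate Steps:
$A = 3832$ ($A = -2 + 3834 = 3832$)
$v{\left(E \right)} = 27 + E$ ($v{\left(E \right)} = E + 27 = 27 + E$)
$A - v{\left(-34 \right)} = 3832 - \left(27 - 34\right) = 3832 - -7 = 3832 + 7 = 3839$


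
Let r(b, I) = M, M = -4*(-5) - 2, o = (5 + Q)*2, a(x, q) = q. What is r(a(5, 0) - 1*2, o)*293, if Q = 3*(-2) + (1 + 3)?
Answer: 5274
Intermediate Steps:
Q = -2 (Q = -6 + 4 = -2)
o = 6 (o = (5 - 2)*2 = 3*2 = 6)
M = 18 (M = 20 - 2 = 18)
r(b, I) = 18
r(a(5, 0) - 1*2, o)*293 = 18*293 = 5274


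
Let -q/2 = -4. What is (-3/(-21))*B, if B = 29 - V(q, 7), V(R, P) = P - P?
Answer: 29/7 ≈ 4.1429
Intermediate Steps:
q = 8 (q = -2*(-4) = 8)
V(R, P) = 0
B = 29 (B = 29 - 1*0 = 29 + 0 = 29)
(-3/(-21))*B = -3/(-21)*29 = -3*(-1/21)*29 = (1/7)*29 = 29/7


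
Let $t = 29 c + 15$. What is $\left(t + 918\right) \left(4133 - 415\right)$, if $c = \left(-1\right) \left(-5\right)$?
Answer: $4008004$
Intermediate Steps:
$c = 5$
$t = 160$ ($t = 29 \cdot 5 + 15 = 145 + 15 = 160$)
$\left(t + 918\right) \left(4133 - 415\right) = \left(160 + 918\right) \left(4133 - 415\right) = 1078 \cdot 3718 = 4008004$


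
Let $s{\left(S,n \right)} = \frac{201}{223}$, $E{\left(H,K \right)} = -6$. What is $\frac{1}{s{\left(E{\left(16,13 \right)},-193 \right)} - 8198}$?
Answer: $- \frac{223}{1827953} \approx -0.00012199$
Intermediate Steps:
$s{\left(S,n \right)} = \frac{201}{223}$ ($s{\left(S,n \right)} = 201 \cdot \frac{1}{223} = \frac{201}{223}$)
$\frac{1}{s{\left(E{\left(16,13 \right)},-193 \right)} - 8198} = \frac{1}{\frac{201}{223} - 8198} = \frac{1}{- \frac{1827953}{223}} = - \frac{223}{1827953}$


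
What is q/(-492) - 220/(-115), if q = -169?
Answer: 25535/11316 ≈ 2.2565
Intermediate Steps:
q/(-492) - 220/(-115) = -169/(-492) - 220/(-115) = -169*(-1/492) - 220*(-1/115) = 169/492 + 44/23 = 25535/11316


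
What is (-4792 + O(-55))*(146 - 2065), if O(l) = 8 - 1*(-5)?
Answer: 9170901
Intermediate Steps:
O(l) = 13 (O(l) = 8 + 5 = 13)
(-4792 + O(-55))*(146 - 2065) = (-4792 + 13)*(146 - 2065) = -4779*(-1919) = 9170901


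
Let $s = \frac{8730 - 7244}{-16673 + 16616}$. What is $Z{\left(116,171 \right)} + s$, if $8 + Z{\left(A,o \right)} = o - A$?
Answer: $\frac{1193}{57} \approx 20.93$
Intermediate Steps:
$Z{\left(A,o \right)} = -8 + o - A$ ($Z{\left(A,o \right)} = -8 - \left(A - o\right) = -8 + o - A$)
$s = - \frac{1486}{57}$ ($s = \frac{1486}{-57} = 1486 \left(- \frac{1}{57}\right) = - \frac{1486}{57} \approx -26.07$)
$Z{\left(116,171 \right)} + s = \left(-8 + 171 - 116\right) - \frac{1486}{57} = 47 - \frac{1486}{57} = \frac{1193}{57}$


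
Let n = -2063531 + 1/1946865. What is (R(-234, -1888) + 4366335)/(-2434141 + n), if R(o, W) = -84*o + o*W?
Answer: -9399041750295/8756360198279 ≈ -1.0734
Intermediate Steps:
n = -4017416280314/1946865 (n = -2063531 + 1/1946865 = -4017416280314/1946865 ≈ -2.0635e+6)
R(o, W) = -84*o + W*o
(R(-234, -1888) + 4366335)/(-2434141 + n) = (-234*(-84 - 1888) + 4366335)/(-2434141 - 4017416280314/1946865) = (-234*(-1972) + 4366335)/(-8756360198279/1946865) = (461448 + 4366335)*(-1946865/8756360198279) = 4827783*(-1946865/8756360198279) = -9399041750295/8756360198279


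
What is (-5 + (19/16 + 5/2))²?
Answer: 441/256 ≈ 1.7227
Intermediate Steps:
(-5 + (19/16 + 5/2))² = (-5 + 59/16)² = (-21/16)² = 441/256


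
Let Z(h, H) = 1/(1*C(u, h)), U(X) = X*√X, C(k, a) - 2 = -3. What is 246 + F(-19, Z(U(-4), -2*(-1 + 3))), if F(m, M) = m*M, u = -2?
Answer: 265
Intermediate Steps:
C(k, a) = -1 (C(k, a) = 2 - 3 = -1)
U(X) = X^(3/2)
Z(h, H) = -1 (Z(h, H) = 1/(1*(-1)) = 1/(-1) = -1)
F(m, M) = M*m
246 + F(-19, Z(U(-4), -2*(-1 + 3))) = 246 - 1*(-19) = 246 + 19 = 265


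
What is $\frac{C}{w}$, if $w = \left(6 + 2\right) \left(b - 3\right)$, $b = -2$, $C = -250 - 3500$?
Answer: $\frac{375}{4} \approx 93.75$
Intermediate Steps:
$C = -3750$ ($C = -250 - 3500 = -3750$)
$w = -40$ ($w = \left(6 + 2\right) \left(-2 - 3\right) = 8 \left(-5\right) = -40$)
$\frac{C}{w} = \frac{1}{-40} \left(-3750\right) = \left(- \frac{1}{40}\right) \left(-3750\right) = \frac{375}{4}$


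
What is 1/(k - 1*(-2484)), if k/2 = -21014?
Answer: -1/39544 ≈ -2.5288e-5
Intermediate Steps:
k = -42028 (k = 2*(-21014) = -42028)
1/(k - 1*(-2484)) = 1/(-42028 - 1*(-2484)) = 1/(-42028 + 2484) = 1/(-39544) = -1/39544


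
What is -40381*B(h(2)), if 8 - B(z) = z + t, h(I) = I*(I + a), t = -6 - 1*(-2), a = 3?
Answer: -80762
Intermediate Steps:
t = -4 (t = -6 + 2 = -4)
h(I) = I*(3 + I) (h(I) = I*(I + 3) = I*(3 + I))
B(z) = 12 - z (B(z) = 8 - (z - 4) = 8 - (-4 + z) = 8 + (4 - z) = 12 - z)
-40381*B(h(2)) = -40381*(12 - 2*(3 + 2)) = -40381*(12 - 2*5) = -40381*(12 - 1*10) = -40381*(12 - 10) = -40381*2 = -80762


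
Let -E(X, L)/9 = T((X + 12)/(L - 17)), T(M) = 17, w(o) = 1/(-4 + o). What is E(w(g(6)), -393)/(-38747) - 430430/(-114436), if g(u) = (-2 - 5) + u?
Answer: 1192527137/316717978 ≈ 3.7653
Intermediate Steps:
g(u) = -7 + u
E(X, L) = -153 (E(X, L) = -9*17 = -153)
E(w(g(6)), -393)/(-38747) - 430430/(-114436) = -153/(-38747) - 430430/(-114436) = -153*(-1/38747) - 430430*(-1/114436) = 153/38747 + 30745/8174 = 1192527137/316717978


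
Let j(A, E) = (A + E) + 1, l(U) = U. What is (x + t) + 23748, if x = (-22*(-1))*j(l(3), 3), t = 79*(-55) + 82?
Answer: 19639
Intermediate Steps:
t = -4263 (t = -4345 + 82 = -4263)
j(A, E) = 1 + A + E
x = 154 (x = (-22*(-1))*(1 + 3 + 3) = 22*7 = 154)
(x + t) + 23748 = (154 - 4263) + 23748 = -4109 + 23748 = 19639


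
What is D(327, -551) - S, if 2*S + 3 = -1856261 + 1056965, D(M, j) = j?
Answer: 798197/2 ≈ 3.9910e+5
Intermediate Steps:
S = -799299/2 (S = -3/2 + (-1856261 + 1056965)/2 = -3/2 + (½)*(-799296) = -3/2 - 399648 = -799299/2 ≈ -3.9965e+5)
D(327, -551) - S = -551 - 1*(-799299/2) = -551 + 799299/2 = 798197/2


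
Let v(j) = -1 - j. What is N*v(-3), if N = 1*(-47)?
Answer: -94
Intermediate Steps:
N = -47
N*v(-3) = -47*(-1 - 1*(-3)) = -47*(-1 + 3) = -47*2 = -94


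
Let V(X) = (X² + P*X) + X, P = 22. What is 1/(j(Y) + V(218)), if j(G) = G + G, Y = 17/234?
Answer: 117/6146963 ≈ 1.9034e-5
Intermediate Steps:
Y = 17/234 (Y = 17*(1/234) = 17/234 ≈ 0.072650)
j(G) = 2*G
V(X) = X² + 23*X (V(X) = (X² + 22*X) + X = X² + 23*X)
1/(j(Y) + V(218)) = 1/(2*(17/234) + 218*(23 + 218)) = 1/(17/117 + 218*241) = 1/(17/117 + 52538) = 1/(6146963/117) = 117/6146963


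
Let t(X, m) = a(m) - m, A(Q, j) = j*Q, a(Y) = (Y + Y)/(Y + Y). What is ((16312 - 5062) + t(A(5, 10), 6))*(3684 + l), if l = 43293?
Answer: 528256365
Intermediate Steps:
a(Y) = 1 (a(Y) = (2*Y)/((2*Y)) = (2*Y)*(1/(2*Y)) = 1)
A(Q, j) = Q*j
t(X, m) = 1 - m
((16312 - 5062) + t(A(5, 10), 6))*(3684 + l) = ((16312 - 5062) + (1 - 1*6))*(3684 + 43293) = (11250 + (1 - 6))*46977 = (11250 - 5)*46977 = 11245*46977 = 528256365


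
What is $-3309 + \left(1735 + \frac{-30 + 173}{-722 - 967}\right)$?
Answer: $- \frac{2658629}{1689} \approx -1574.1$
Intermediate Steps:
$-3309 + \left(1735 + \frac{-30 + 173}{-722 - 967}\right) = -3309 + \left(1735 + \frac{143}{-1689}\right) = -3309 + \left(1735 + 143 \left(- \frac{1}{1689}\right)\right) = -3309 + \left(1735 - \frac{143}{1689}\right) = -3309 + \frac{2930272}{1689} = - \frac{2658629}{1689}$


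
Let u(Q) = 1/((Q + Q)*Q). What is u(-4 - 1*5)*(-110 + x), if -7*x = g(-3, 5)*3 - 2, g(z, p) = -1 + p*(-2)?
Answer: -35/54 ≈ -0.64815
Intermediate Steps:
g(z, p) = -1 - 2*p
x = 5 (x = -((-1 - 2*5)*3 - 2)/7 = -((-1 - 10)*3 - 2)/7 = -(-11*3 - 2)/7 = -(-33 - 2)/7 = -1/7*(-35) = 5)
u(Q) = 1/(2*Q**2) (u(Q) = 1/(((2*Q))*Q) = (1/(2*Q))/Q = 1/(2*Q**2))
u(-4 - 1*5)*(-110 + x) = (1/(2*(-4 - 1*5)**2))*(-110 + 5) = (1/(2*(-4 - 5)**2))*(-105) = ((1/2)/(-9)**2)*(-105) = ((1/2)*(1/81))*(-105) = (1/162)*(-105) = -35/54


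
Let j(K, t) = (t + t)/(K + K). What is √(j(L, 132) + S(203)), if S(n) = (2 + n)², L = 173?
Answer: √1257789061/173 ≈ 205.00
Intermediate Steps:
j(K, t) = t/K (j(K, t) = (2*t)/((2*K)) = (2*t)*(1/(2*K)) = t/K)
√(j(L, 132) + S(203)) = √(132/173 + (2 + 203)²) = √(132*(1/173) + 205²) = √(132/173 + 42025) = √(7270457/173) = √1257789061/173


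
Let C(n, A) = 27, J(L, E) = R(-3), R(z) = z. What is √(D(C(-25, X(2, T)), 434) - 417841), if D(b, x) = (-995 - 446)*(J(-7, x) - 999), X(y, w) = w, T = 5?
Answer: √1026041 ≈ 1012.9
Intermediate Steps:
J(L, E) = -3
D(b, x) = 1443882 (D(b, x) = (-995 - 446)*(-3 - 999) = -1441*(-1002) = 1443882)
√(D(C(-25, X(2, T)), 434) - 417841) = √(1443882 - 417841) = √1026041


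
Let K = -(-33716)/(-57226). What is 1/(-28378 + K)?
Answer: -28613/811996572 ≈ -3.5238e-5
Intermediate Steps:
K = -16858/28613 (K = -(-33716)*(-1)/57226 = -1*16858/28613 = -16858/28613 ≈ -0.58917)
1/(-28378 + K) = 1/(-28378 - 16858/28613) = 1/(-811996572/28613) = -28613/811996572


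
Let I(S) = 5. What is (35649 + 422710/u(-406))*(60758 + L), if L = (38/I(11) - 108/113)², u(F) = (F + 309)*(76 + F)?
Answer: 147712897695400768/68122615 ≈ 2.1683e+9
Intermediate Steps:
u(F) = (76 + F)*(309 + F) (u(F) = (309 + F)*(76 + F) = (76 + F)*(309 + F))
L = 14092516/319225 (L = (38/5 - 108/113)² = (3754/565)² = 14092516/319225 ≈ 44.146)
(35649 + 422710/u(-406))*(60758 + L) = (35649 + 422710/(23484 + (-406)² + 385*(-406)))*(60758 + 14092516/319225) = (35649 + 422710/(23484 + 164836 - 156310))*(19409565066/319225) = (35649 + 422710/32010)*(19409565066/319225) = (35649 + 422710*(1/32010))*(19409565066/319225) = (35649 + 42271/3201)*(19409565066/319225) = (114154720/3201)*(19409565066/319225) = 147712897695400768/68122615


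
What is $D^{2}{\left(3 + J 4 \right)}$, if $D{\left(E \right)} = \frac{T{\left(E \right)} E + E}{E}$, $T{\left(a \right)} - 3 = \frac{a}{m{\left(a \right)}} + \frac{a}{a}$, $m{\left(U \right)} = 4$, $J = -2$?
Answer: $\frac{225}{16} \approx 14.063$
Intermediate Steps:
$T{\left(a \right)} = 4 + \frac{a}{4}$ ($T{\left(a \right)} = 3 + \left(\frac{a}{4} + \frac{a}{a}\right) = 3 + \left(a \frac{1}{4} + 1\right) = 3 + \left(\frac{a}{4} + 1\right) = 3 + \left(1 + \frac{a}{4}\right) = 4 + \frac{a}{4}$)
$D{\left(E \right)} = \frac{E + E \left(4 + \frac{E}{4}\right)}{E}$ ($D{\left(E \right)} = \frac{\left(4 + \frac{E}{4}\right) E + E}{E} = \frac{E \left(4 + \frac{E}{4}\right) + E}{E} = \frac{E + E \left(4 + \frac{E}{4}\right)}{E}$)
$D^{2}{\left(3 + J 4 \right)} = \left(5 + \frac{3 - 8}{4}\right)^{2} = \left(5 + \frac{1}{4} \left(-5\right)\right)^{2} = \left(5 - \frac{5}{4}\right)^{2} = \left(\frac{15}{4}\right)^{2} = \frac{225}{16}$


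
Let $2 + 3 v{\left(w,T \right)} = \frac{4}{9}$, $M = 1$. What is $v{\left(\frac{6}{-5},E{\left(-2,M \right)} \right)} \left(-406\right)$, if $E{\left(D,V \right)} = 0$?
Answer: $\frac{5684}{27} \approx 210.52$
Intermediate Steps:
$v{\left(w,T \right)} = - \frac{14}{27}$ ($v{\left(w,T \right)} = - \frac{2}{3} + \frac{4 \cdot \frac{1}{9}}{3} = - \frac{2}{3} + \frac{1}{3} \cdot \frac{4}{9} = - \frac{2}{3} + \frac{4}{27} = - \frac{14}{27}$)
$v{\left(\frac{6}{-5},E{\left(-2,M \right)} \right)} \left(-406\right) = \left(- \frac{14}{27}\right) \left(-406\right) = \frac{5684}{27}$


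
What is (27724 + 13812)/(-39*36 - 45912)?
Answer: -10384/11829 ≈ -0.87784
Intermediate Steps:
(27724 + 13812)/(-39*36 - 45912) = 41536/(-1404 - 45912) = 41536/(-47316) = 41536*(-1/47316) = -10384/11829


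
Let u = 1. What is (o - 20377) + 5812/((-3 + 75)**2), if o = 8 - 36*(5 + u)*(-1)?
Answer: -26116835/1296 ≈ -20152.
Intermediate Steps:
o = 224 (o = 8 - 36*(5 + 1)*(-1) = 8 - 216*(-1) = 8 - 36*(-6) = 8 + 216 = 224)
(o - 20377) + 5812/((-3 + 75)**2) = (224 - 20377) + 5812/((-3 + 75)**2) = -20153 + 5812/(72**2) = -20153 + 5812/5184 = -20153 + 5812*(1/5184) = -20153 + 1453/1296 = -26116835/1296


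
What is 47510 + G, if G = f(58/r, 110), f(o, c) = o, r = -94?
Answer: 2232941/47 ≈ 47509.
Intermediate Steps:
G = -29/47 (G = 58/(-94) = 58*(-1/94) = -29/47 ≈ -0.61702)
47510 + G = 47510 - 29/47 = 2232941/47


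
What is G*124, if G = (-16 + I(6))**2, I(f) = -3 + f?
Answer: 20956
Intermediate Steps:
G = 169 (G = (-16 + (-3 + 6))**2 = (-16 + 3)**2 = (-13)**2 = 169)
G*124 = 169*124 = 20956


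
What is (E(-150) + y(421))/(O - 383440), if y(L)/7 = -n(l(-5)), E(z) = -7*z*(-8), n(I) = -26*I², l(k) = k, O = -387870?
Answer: 385/77131 ≈ 0.0049915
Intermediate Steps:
E(z) = 56*z
y(L) = 4550 (y(L) = 7*(-(-26)*(-5)²) = 7*(-(-26)*25) = 7*(-1*(-650)) = 7*650 = 4550)
(E(-150) + y(421))/(O - 383440) = (56*(-150) + 4550)/(-387870 - 383440) = (-8400 + 4550)/(-771310) = -3850*(-1/771310) = 385/77131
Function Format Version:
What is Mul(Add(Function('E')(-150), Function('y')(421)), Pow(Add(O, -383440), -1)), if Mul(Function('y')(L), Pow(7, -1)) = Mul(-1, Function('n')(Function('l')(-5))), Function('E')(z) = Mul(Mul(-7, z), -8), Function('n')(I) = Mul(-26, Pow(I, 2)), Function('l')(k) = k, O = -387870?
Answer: Rational(385, 77131) ≈ 0.0049915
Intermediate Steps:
Function('E')(z) = Mul(56, z)
Function('y')(L) = 4550 (Function('y')(L) = Mul(7, Mul(-1, Mul(-26, Pow(-5, 2)))) = Mul(7, Mul(-1, Mul(-26, 25))) = Mul(7, Mul(-1, -650)) = Mul(7, 650) = 4550)
Mul(Add(Function('E')(-150), Function('y')(421)), Pow(Add(O, -383440), -1)) = Mul(Add(Mul(56, -150), 4550), Pow(Add(-387870, -383440), -1)) = Mul(Add(-8400, 4550), Pow(-771310, -1)) = Mul(-3850, Rational(-1, 771310)) = Rational(385, 77131)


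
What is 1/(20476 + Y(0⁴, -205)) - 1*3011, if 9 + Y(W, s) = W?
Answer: -61626136/20467 ≈ -3011.0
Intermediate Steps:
Y(W, s) = -9 + W
1/(20476 + Y(0⁴, -205)) - 1*3011 = 1/(20476 + (-9 + 0⁴)) - 1*3011 = 1/(20476 + (-9 + 0)) - 3011 = 1/(20476 - 9) - 3011 = 1/20467 - 3011 = -61626136/20467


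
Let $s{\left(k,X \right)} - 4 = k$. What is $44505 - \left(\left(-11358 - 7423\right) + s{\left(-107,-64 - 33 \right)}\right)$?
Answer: $63389$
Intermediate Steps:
$s{\left(k,X \right)} = 4 + k$
$44505 - \left(\left(-11358 - 7423\right) + s{\left(-107,-64 - 33 \right)}\right) = 44505 - \left(\left(-11358 - 7423\right) + \left(4 - 107\right)\right) = 44505 - \left(-18781 - 103\right) = 44505 - -18884 = 44505 + 18884 = 63389$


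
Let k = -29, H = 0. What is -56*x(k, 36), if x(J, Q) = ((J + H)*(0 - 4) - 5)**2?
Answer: -689976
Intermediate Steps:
x(J, Q) = (-5 - 4*J)**2 (x(J, Q) = ((J + 0)*(0 - 4) - 5)**2 = (J*(-4) - 5)**2 = (-4*J - 5)**2 = (-5 - 4*J)**2)
-56*x(k, 36) = -56*(5 + 4*(-29))**2 = -56*(5 - 116)**2 = -56*(-111)**2 = -56*12321 = -689976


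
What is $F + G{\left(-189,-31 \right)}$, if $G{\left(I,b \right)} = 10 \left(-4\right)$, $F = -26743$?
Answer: $-26783$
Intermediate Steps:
$G{\left(I,b \right)} = -40$
$F + G{\left(-189,-31 \right)} = -26743 - 40 = -26783$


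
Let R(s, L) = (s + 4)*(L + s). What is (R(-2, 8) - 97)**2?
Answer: 7225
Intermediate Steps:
R(s, L) = (4 + s)*(L + s)
(R(-2, 8) - 97)**2 = (((-2)**2 + 4*8 + 4*(-2) + 8*(-2)) - 97)**2 = ((4 + 32 - 8 - 16) - 97)**2 = (12 - 97)**2 = (-85)**2 = 7225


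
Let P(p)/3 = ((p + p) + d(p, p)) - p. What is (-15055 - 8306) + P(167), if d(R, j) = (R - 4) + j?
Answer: -21870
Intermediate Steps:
d(R, j) = -4 + R + j (d(R, j) = (-4 + R) + j = -4 + R + j)
P(p) = -12 + 9*p (P(p) = 3*(((p + p) + (-4 + p + p)) - p) = 3*((2*p + (-4 + 2*p)) - p) = 3*((-4 + 4*p) - p) = 3*(-4 + 3*p) = -12 + 9*p)
(-15055 - 8306) + P(167) = (-15055 - 8306) + (-12 + 9*167) = -23361 + (-12 + 1503) = -23361 + 1491 = -21870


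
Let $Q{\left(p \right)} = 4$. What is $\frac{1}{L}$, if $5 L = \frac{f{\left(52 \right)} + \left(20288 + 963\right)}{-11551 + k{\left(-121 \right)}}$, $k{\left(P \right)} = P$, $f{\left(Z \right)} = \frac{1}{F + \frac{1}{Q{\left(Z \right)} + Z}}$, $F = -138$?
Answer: $- \frac{450947720}{164206421} \approx -2.7462$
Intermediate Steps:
$f{\left(Z \right)} = \frac{1}{-138 + \frac{1}{4 + Z}}$
$L = - \frac{164206421}{450947720}$ ($L = \frac{\left(\frac{-4 - 52}{551 + 138 \cdot 52} + \left(20288 + 963\right)\right) \frac{1}{-11551 - 121}}{5} = \frac{\left(\frac{-4 - 52}{551 + 7176} + 21251\right) \frac{1}{-11672}}{5} = \frac{\left(\frac{1}{7727} \left(-56\right) + 21251\right) \left(- \frac{1}{11672}\right)}{5} = \frac{\left(- \frac{56}{7727} + 21251\right) \left(- \frac{1}{11672}\right)}{5} = \frac{\frac{164206421}{7727} \left(- \frac{1}{11672}\right)}{5} = \frac{1}{5} \left(- \frac{164206421}{90189544}\right) = - \frac{164206421}{450947720} \approx -0.36414$)
$\frac{1}{L} = \frac{1}{- \frac{164206421}{450947720}} = - \frac{450947720}{164206421}$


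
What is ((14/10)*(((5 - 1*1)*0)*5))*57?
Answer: 0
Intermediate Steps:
((14/10)*(((5 - 1*1)*0)*5))*57 = ((14*(1/10))*(((5 - 1)*0)*5))*57 = (7*((4*0)*5)/5)*57 = (7*(0*5)/5)*57 = ((7/5)*0)*57 = 0*57 = 0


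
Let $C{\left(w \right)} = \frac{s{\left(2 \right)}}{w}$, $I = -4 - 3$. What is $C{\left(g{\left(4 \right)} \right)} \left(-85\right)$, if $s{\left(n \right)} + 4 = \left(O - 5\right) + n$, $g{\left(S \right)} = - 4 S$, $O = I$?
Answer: $- \frac{595}{8} \approx -74.375$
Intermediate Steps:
$I = -7$ ($I = -4 - 3 = -7$)
$O = -7$
$s{\left(n \right)} = -16 + n$ ($s{\left(n \right)} = -4 + \left(\left(-7 - 5\right) + n\right) = -4 + \left(-12 + n\right) = -16 + n$)
$C{\left(w \right)} = - \frac{14}{w}$ ($C{\left(w \right)} = \frac{-16 + 2}{w} = - \frac{14}{w}$)
$C{\left(g{\left(4 \right)} \right)} \left(-85\right) = - \frac{14}{\left(-4\right) 4} \left(-85\right) = - \frac{14}{-16} \left(-85\right) = \left(-14\right) \left(- \frac{1}{16}\right) \left(-85\right) = \frac{7}{8} \left(-85\right) = - \frac{595}{8}$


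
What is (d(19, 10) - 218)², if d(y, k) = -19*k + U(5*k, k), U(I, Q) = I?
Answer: 128164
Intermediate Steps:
d(y, k) = -14*k (d(y, k) = -19*k + 5*k = -14*k)
(d(19, 10) - 218)² = (-14*10 - 218)² = (-140 - 218)² = (-358)² = 128164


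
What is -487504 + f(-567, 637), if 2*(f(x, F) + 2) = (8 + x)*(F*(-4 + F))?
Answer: -226375551/2 ≈ -1.1319e+8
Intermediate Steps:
f(x, F) = -2 + F*(-4 + F)*(8 + x)/2 (f(x, F) = -2 + ((8 + x)*(F*(-4 + F)))/2 = -2 + (F*(-4 + F)*(8 + x))/2 = -2 + F*(-4 + F)*(8 + x)/2)
-487504 + f(-567, 637) = -487504 + (-2 - 16*637 + 4*637² + (½)*(-567)*637² - 2*637*(-567)) = -487504 + (-2 - 10192 + 4*405769 + (½)*(-567)*405769 + 722358) = -487504 + (-2 - 10192 + 1623076 - 230071023/2 + 722358) = -487504 - 225400543/2 = -226375551/2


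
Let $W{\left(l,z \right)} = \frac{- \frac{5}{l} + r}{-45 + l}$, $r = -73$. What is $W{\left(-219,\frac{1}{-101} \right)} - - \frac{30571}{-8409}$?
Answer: $- \frac{272183383}{81029124} \approx -3.3591$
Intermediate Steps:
$W{\left(l,z \right)} = \frac{-73 - \frac{5}{l}}{-45 + l}$ ($W{\left(l,z \right)} = \frac{- \frac{5}{l} - 73}{-45 + l} = \frac{-73 - \frac{5}{l}}{-45 + l}$)
$W{\left(-219,\frac{1}{-101} \right)} - - \frac{30571}{-8409} = \frac{-5 - -15987}{\left(-219\right) \left(-45 - 219\right)} - - \frac{30571}{-8409} = - \frac{-5 + 15987}{219 \left(-264\right)} - \left(-30571\right) \left(- \frac{1}{8409}\right) = \left(- \frac{1}{219}\right) \left(- \frac{1}{264}\right) 15982 - \frac{30571}{8409} = \frac{7991}{28908} - \frac{30571}{8409} = - \frac{272183383}{81029124}$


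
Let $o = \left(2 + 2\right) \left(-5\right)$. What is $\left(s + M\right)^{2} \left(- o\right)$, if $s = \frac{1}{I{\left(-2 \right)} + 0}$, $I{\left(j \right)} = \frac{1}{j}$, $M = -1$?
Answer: $180$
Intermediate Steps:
$s = -2$ ($s = \frac{1}{\frac{1}{-2} + 0} = \frac{1}{- \frac{1}{2} + 0} = \frac{1}{- \frac{1}{2}} = -2$)
$o = -20$ ($o = 4 \left(-5\right) = -20$)
$\left(s + M\right)^{2} \left(- o\right) = \left(-2 - 1\right)^{2} \left(\left(-1\right) \left(-20\right)\right) = \left(-3\right)^{2} \cdot 20 = 9 \cdot 20 = 180$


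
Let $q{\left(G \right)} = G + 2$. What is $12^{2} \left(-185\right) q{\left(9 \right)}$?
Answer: $-293040$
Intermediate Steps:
$q{\left(G \right)} = 2 + G$
$12^{2} \left(-185\right) q{\left(9 \right)} = 12^{2} \left(-185\right) \left(2 + 9\right) = 144 \left(-185\right) 11 = \left(-26640\right) 11 = -293040$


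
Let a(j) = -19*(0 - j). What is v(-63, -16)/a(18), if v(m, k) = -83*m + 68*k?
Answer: 4141/342 ≈ 12.108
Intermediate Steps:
a(j) = 19*j (a(j) = -(-19)*j = 19*j)
v(-63, -16)/a(18) = (-83*(-63) + 68*(-16))/((19*18)) = (5229 - 1088)/342 = 4141*(1/342) = 4141/342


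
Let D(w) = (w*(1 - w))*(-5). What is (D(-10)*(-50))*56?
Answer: -1540000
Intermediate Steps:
D(w) = -5*w*(1 - w)
(D(-10)*(-50))*56 = ((5*(-10)*(-1 - 10))*(-50))*56 = ((5*(-10)*(-11))*(-50))*56 = (550*(-50))*56 = -27500*56 = -1540000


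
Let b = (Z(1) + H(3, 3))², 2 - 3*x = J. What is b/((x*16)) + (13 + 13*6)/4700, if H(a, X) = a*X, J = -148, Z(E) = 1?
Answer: 1357/9400 ≈ 0.14436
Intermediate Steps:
H(a, X) = X*a
x = 50 (x = ⅔ - ⅓*(-148) = ⅔ + 148/3 = 50)
b = 100 (b = (1 + 3*3)² = (1 + 9)² = 10² = 100)
b/((x*16)) + (13 + 13*6)/4700 = 100/((50*16)) + (13 + 13*6)/4700 = 100/800 + (13 + 78)*(1/4700) = 100*(1/800) + 91*(1/4700) = ⅛ + 91/4700 = 1357/9400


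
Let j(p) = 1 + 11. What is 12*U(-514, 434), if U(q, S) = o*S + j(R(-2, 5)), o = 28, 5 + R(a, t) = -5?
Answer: 145968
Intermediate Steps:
R(a, t) = -10 (R(a, t) = -5 - 5 = -10)
j(p) = 12
U(q, S) = 12 + 28*S (U(q, S) = 28*S + 12 = 12 + 28*S)
12*U(-514, 434) = 12*(12 + 28*434) = 12*(12 + 12152) = 12*12164 = 145968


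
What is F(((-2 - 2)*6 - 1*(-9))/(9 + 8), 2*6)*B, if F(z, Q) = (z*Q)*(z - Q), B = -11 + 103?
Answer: 3626640/289 ≈ 12549.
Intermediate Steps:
B = 92
F(z, Q) = Q*z*(z - Q) (F(z, Q) = (Q*z)*(z - Q) = Q*z*(z - Q))
F(((-2 - 2)*6 - 1*(-9))/(9 + 8), 2*6)*B = ((2*6)*(((-2 - 2)*6 - 1*(-9))/(9 + 8))*(((-2 - 2)*6 - 1*(-9))/(9 + 8) - 2*6))*92 = (12*((-4*6 + 9)/17)*((-4*6 + 9)/17 - 1*12))*92 = (12*((-24 + 9)*(1/17))*((-24 + 9)*(1/17) - 12))*92 = (12*(-15*1/17)*(-15*1/17 - 12))*92 = (12*(-15/17)*(-15/17 - 12))*92 = (12*(-15/17)*(-219/17))*92 = (39420/289)*92 = 3626640/289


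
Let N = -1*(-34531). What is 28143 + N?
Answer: 62674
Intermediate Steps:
N = 34531
28143 + N = 28143 + 34531 = 62674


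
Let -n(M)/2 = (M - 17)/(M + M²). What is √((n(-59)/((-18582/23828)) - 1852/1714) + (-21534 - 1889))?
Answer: I*√12043230244733026666245/717033903 ≈ 153.05*I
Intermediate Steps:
n(M) = -2*(-17 + M)/(M + M²) (n(M) = -2*(M - 17)/(M + M²) = -2*(-17 + M)/(M + M²))
√((n(-59)/((-18582/23828)) - 1852/1714) + (-21534 - 1889)) = √(((2*(17 - 1*(-59))/(-59*(1 - 59)))/((-18582/23828)) - 1852/1714) + (-21534 - 1889)) = √(((2*(-1/59)*(17 + 59)/(-58))/((-18582*1/23828)) - 1852*1/1714) - 23423) = √(((2*(-1/59)*(-1/58)*76)/(-9291/11914) - 926/857) - 23423) = √(((76/1711)*(-11914/9291) - 926/857) - 23423) = √((-47656/836679 - 926/857) - 23423) = √(-815605946/717033903 - 23423) = √(-16795900715915/717033903) = I*√12043230244733026666245/717033903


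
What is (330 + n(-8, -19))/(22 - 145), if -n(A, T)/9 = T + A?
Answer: -191/41 ≈ -4.6585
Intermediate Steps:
n(A, T) = -9*A - 9*T (n(A, T) = -9*(T + A) = -9*(A + T) = -9*A - 9*T)
(330 + n(-8, -19))/(22 - 145) = (330 + (-9*(-8) - 9*(-19)))/(22 - 145) = (330 + (72 + 171))/(-123) = (330 + 243)*(-1/123) = 573*(-1/123) = -191/41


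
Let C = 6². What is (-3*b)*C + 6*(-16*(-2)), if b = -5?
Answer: 732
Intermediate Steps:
C = 36
(-3*b)*C + 6*(-16*(-2)) = -3*(-5)*36 + 6*(-16*(-2)) = 15*36 + 6*32 = 540 + 192 = 732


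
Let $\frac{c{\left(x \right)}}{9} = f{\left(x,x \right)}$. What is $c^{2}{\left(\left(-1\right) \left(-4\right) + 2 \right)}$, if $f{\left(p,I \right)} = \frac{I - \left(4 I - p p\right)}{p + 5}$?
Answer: $\frac{26244}{121} \approx 216.89$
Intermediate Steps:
$f{\left(p,I \right)} = \frac{p^{2} - 3 I}{5 + p}$ ($f{\left(p,I \right)} = \frac{I - \left(- p^{2} + 4 I\right)}{5 + p} = \frac{p^{2} - 3 I}{5 + p}$)
$c{\left(x \right)} = \frac{9 \left(x^{2} - 3 x\right)}{5 + x}$ ($c{\left(x \right)} = 9 \frac{x^{2} - 3 x}{5 + x} = \frac{9 \left(x^{2} - 3 x\right)}{5 + x}$)
$c^{2}{\left(\left(-1\right) \left(-4\right) + 2 \right)} = \left(\frac{9 \left(\left(-1\right) \left(-4\right) + 2\right) \left(-3 + \left(\left(-1\right) \left(-4\right) + 2\right)\right)}{5 + \left(\left(-1\right) \left(-4\right) + 2\right)}\right)^{2} = \left(\frac{9 \left(4 + 2\right) \left(-3 + \left(4 + 2\right)\right)}{5 + \left(4 + 2\right)}\right)^{2} = \left(9 \cdot 6 \frac{1}{5 + 6} \left(-3 + 6\right)\right)^{2} = \left(9 \cdot 6 \cdot \frac{1}{11} \cdot 3\right)^{2} = \left(\frac{162}{11}\right)^{2} = \frac{26244}{121}$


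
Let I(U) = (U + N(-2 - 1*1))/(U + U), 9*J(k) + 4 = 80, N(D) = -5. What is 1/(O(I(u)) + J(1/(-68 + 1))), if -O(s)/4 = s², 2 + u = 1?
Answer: -9/248 ≈ -0.036290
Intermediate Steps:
J(k) = 76/9 (J(k) = -4/9 + (⅑)*80 = -4/9 + 80/9 = 76/9)
u = -1 (u = -2 + 1 = -1)
I(U) = (-5 + U)/(2*U) (I(U) = (U - 5)/(U + U) = (-5 + U)/((2*U)) = (-5 + U)*(1/(2*U)) = (-5 + U)/(2*U))
O(s) = -4*s²
1/(O(I(u)) + J(1/(-68 + 1))) = 1/(-4*(-5 - 1)²/4 + 76/9) = 1/(-4*((½)*(-1)*(-6))² + 76/9) = 1/(-4*3² + 76/9) = 1/(-4*9 + 76/9) = 1/(-36 + 76/9) = 1/(-248/9) = -9/248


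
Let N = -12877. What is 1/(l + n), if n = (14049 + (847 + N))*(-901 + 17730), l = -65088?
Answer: 1/33912663 ≈ 2.9488e-8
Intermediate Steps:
n = 33977751 (n = (14049 + (847 - 12877))*(-901 + 17730) = (14049 - 12030)*16829 = 2019*16829 = 33977751)
1/(l + n) = 1/(-65088 + 33977751) = 1/33912663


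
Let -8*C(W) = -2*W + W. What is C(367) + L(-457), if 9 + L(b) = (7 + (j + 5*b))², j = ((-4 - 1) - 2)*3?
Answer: 42283503/8 ≈ 5.2854e+6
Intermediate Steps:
j = -21 (j = (-5 - 2)*3 = -7*3 = -21)
C(W) = W/8 (C(W) = -(-2*W + W)/8 = -(-1)*W/8 = W/8)
L(b) = -9 + (-14 + 5*b)² (L(b) = -9 + (7 + (-21 + 5*b))² = -9 + (-14 + 5*b)²)
C(367) + L(-457) = (⅛)*367 + (-9 + (-14 + 5*(-457))²) = 367/8 + (-9 + (-14 - 2285)²) = 367/8 + (-9 + (-2299)²) = 367/8 + (-9 + 5285401) = 367/8 + 5285392 = 42283503/8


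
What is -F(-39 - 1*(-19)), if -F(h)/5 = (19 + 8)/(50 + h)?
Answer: 9/2 ≈ 4.5000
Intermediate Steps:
F(h) = -135/(50 + h) (F(h) = -5*(19 + 8)/(50 + h) = -135/(50 + h))
-F(-39 - 1*(-19)) = -(-135)/(50 + (-39 - 1*(-19))) = -(-135)/(50 + (-39 + 19)) = -(-135)/(50 - 20) = -(-135)/30 = -1*(-9/2) = 9/2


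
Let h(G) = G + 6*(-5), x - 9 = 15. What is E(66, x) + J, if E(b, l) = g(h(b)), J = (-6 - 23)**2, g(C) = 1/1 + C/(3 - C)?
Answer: 9250/11 ≈ 840.91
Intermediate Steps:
x = 24 (x = 9 + 15 = 24)
h(G) = -30 + G (h(G) = G - 30 = -30 + G)
g(C) = 1 + C/(3 - C) (g(C) = 1*1 + C/(3 - C) = 1 + C/(3 - C))
J = 841 (J = (-29)**2 = 841)
E(b, l) = -3/(-33 + b) (E(b, l) = -3/(-3 + (-30 + b)) = -3/(-33 + b))
E(66, x) + J = -3/(-33 + 66) + 841 = -3/33 + 841 = -3*1/33 + 841 = -1/11 + 841 = 9250/11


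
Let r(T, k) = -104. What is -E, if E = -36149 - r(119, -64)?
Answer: 36045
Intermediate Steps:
E = -36045 (E = -36149 - 1*(-104) = -36149 + 104 = -36045)
-E = -1*(-36045) = 36045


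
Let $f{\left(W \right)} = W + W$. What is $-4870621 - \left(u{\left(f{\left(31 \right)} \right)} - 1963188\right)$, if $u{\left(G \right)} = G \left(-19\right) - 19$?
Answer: $-2906236$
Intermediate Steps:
$f{\left(W \right)} = 2 W$
$u{\left(G \right)} = -19 - 19 G$ ($u{\left(G \right)} = - 19 G - 19 = -19 - 19 G$)
$-4870621 - \left(u{\left(f{\left(31 \right)} \right)} - 1963188\right) = -4870621 - \left(\left(-19 - 19 \cdot 2 \cdot 31\right) - 1963188\right) = -4870621 - \left(\left(-19 - 1178\right) - 1963188\right) = -4870621 - \left(-1197 - 1963188\right) = -4870621 - -1964385 = -4870621 + 1964385 = -2906236$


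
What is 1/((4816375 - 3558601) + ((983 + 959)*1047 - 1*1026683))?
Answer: 1/2264365 ≈ 4.4162e-7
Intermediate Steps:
1/((4816375 - 3558601) + ((983 + 959)*1047 - 1*1026683)) = 1/(1257774 + (1942*1047 - 1026683)) = 1/(1257774 + (2033274 - 1026683)) = 1/(1257774 + 1006591) = 1/2264365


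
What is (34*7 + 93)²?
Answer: 109561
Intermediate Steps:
(34*7 + 93)² = (238 + 93)² = 331² = 109561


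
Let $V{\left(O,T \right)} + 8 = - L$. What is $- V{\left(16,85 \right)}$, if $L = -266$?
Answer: $-258$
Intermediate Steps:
$V{\left(O,T \right)} = 258$ ($V{\left(O,T \right)} = -8 - -266 = -8 + 266 = 258$)
$- V{\left(16,85 \right)} = \left(-1\right) 258 = -258$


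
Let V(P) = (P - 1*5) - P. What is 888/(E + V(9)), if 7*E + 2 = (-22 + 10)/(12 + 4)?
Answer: -24864/151 ≈ -164.66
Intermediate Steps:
E = -11/28 (E = -2/7 + ((-22 + 10)/(12 + 4))/7 = -2/7 + (-12/16)/7 = -2/7 + (-12*1/16)/7 = -2/7 + (1/7)*(-3/4) = -2/7 - 3/28 = -11/28 ≈ -0.39286)
V(P) = -5 (V(P) = (P - 5) - P = (-5 + P) - P = -5)
888/(E + V(9)) = 888/(-11/28 - 5) = 888/(-151/28) = -28/151*888 = -24864/151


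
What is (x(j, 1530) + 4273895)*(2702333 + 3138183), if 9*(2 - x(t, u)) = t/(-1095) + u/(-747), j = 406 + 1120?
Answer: 20417850962503685108/817965 ≈ 2.4962e+13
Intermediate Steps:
j = 1526
x(t, u) = 2 + u/6723 + t/9855 (x(t, u) = 2 - (t/(-1095) + u/(-747))/9 = 2 - (t*(-1/1095) + u*(-1/747))/9 = 2 - (-t/1095 - u/747)/9 = 2 - (-u/747 - t/1095)/9 = 2 + (u/6723 + t/9855) = 2 + u/6723 + t/9855)
(x(j, 1530) + 4273895)*(2702333 + 3138183) = ((2 + (1/6723)*1530 + (1/9855)*1526) + 4273895)*(2702333 + 3138183) = ((2 + 170/747 + 1526/9855) + 4273895)*5840516 = (1948738/817965 + 4273895)*5840516 = (3495898472413/817965)*5840516 = 20417850962503685108/817965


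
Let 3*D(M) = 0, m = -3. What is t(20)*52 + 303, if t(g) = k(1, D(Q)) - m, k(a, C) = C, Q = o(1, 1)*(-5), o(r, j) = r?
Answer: 459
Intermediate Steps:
Q = -5 (Q = 1*(-5) = -5)
D(M) = 0 (D(M) = (1/3)*0 = 0)
t(g) = 3 (t(g) = 0 - 1*(-3) = 0 + 3 = 3)
t(20)*52 + 303 = 3*52 + 303 = 156 + 303 = 459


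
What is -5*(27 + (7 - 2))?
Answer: -160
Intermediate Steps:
-5*(27 + (7 - 2)) = -5*(27 + 5) = -5*32 = -160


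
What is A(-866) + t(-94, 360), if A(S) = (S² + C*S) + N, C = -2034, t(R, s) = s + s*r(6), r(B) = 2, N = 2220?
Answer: 2514700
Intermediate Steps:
t(R, s) = 3*s (t(R, s) = s + s*2 = s + 2*s = 3*s)
A(S) = 2220 + S² - 2034*S (A(S) = (S² - 2034*S) + 2220 = 2220 + S² - 2034*S)
A(-866) + t(-94, 360) = (2220 + (-866)² - 2034*(-866)) + 3*360 = (2220 + 749956 + 1761444) + 1080 = 2513620 + 1080 = 2514700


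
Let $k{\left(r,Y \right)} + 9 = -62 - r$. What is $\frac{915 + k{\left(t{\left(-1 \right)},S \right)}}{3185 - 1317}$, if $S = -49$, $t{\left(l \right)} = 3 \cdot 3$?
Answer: $\frac{835}{1868} \approx 0.447$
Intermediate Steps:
$t{\left(l \right)} = 9$
$k{\left(r,Y \right)} = -71 - r$ ($k{\left(r,Y \right)} = -9 - \left(62 + r\right) = -71 - r$)
$\frac{915 + k{\left(t{\left(-1 \right)},S \right)}}{3185 - 1317} = \frac{915 - 80}{3185 - 1317} = \frac{915 - 80}{1868} = \left(915 - 80\right) \frac{1}{1868} = 835 \cdot \frac{1}{1868} = \frac{835}{1868}$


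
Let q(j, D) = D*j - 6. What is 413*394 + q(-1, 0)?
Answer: 162716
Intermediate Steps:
q(j, D) = -6 + D*j
413*394 + q(-1, 0) = 413*394 + (-6 + 0*(-1)) = 162722 + (-6 + 0) = 162722 - 6 = 162716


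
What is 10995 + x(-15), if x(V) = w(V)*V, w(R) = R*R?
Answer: 7620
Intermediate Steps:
w(R) = R²
x(V) = V³ (x(V) = V²*V = V³)
10995 + x(-15) = 10995 + (-15)³ = 10995 - 3375 = 7620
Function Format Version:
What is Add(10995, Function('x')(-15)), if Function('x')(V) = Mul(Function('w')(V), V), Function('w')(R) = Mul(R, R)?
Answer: 7620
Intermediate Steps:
Function('w')(R) = Pow(R, 2)
Function('x')(V) = Pow(V, 3) (Function('x')(V) = Mul(Pow(V, 2), V) = Pow(V, 3))
Add(10995, Function('x')(-15)) = Add(10995, Pow(-15, 3)) = Add(10995, -3375) = 7620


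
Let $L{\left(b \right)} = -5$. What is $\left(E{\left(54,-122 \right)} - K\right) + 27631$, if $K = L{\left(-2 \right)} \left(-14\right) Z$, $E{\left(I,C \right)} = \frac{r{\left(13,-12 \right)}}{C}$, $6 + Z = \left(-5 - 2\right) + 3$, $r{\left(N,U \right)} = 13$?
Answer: $\frac{3456369}{122} \approx 28331.0$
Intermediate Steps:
$Z = -10$ ($Z = -6 + \left(\left(-5 - 2\right) + 3\right) = -6 + \left(-7 + 3\right) = -6 - 4 = -10$)
$E{\left(I,C \right)} = \frac{13}{C}$
$K = -700$ ($K = \left(-5\right) \left(-14\right) \left(-10\right) = 70 \left(-10\right) = -700$)
$\left(E{\left(54,-122 \right)} - K\right) + 27631 = \left(\frac{13}{-122} - -700\right) + 27631 = \left(13 \left(- \frac{1}{122}\right) + 700\right) + 27631 = \left(- \frac{13}{122} + 700\right) + 27631 = \frac{85387}{122} + 27631 = \frac{3456369}{122}$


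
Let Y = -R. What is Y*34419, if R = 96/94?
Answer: -1652112/47 ≈ -35151.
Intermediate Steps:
R = 48/47 (R = 96*(1/94) = 48/47 ≈ 1.0213)
Y = -48/47 (Y = -1*48/47 = -48/47 ≈ -1.0213)
Y*34419 = -48/47*34419 = -1652112/47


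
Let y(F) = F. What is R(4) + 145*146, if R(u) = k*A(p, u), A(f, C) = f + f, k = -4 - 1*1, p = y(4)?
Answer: 21130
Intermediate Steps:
p = 4
k = -5 (k = -4 - 1 = -5)
A(f, C) = 2*f
R(u) = -40 (R(u) = -10*4 = -5*8 = -40)
R(4) + 145*146 = -40 + 145*146 = -40 + 21170 = 21130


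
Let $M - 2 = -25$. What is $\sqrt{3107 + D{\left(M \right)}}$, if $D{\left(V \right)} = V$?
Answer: $2 \sqrt{771} \approx 55.534$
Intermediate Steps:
$M = -23$ ($M = 2 - 25 = -23$)
$\sqrt{3107 + D{\left(M \right)}} = \sqrt{3107 - 23} = \sqrt{3084} = 2 \sqrt{771}$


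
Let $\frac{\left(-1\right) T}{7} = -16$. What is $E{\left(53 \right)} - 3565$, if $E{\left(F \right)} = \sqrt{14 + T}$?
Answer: $-3565 + 3 \sqrt{14} \approx -3553.8$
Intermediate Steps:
$T = 112$ ($T = \left(-7\right) \left(-16\right) = 112$)
$E{\left(F \right)} = 3 \sqrt{14}$ ($E{\left(F \right)} = \sqrt{14 + 112} = \sqrt{126} = 3 \sqrt{14}$)
$E{\left(53 \right)} - 3565 = 3 \sqrt{14} - 3565 = -3565 + 3 \sqrt{14}$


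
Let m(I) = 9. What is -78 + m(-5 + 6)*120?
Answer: 1002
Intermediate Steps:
-78 + m(-5 + 6)*120 = -78 + 9*120 = -78 + 1080 = 1002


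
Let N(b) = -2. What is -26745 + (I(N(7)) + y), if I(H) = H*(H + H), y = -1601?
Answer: -28338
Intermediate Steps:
I(H) = 2*H² (I(H) = H*(2*H) = 2*H²)
-26745 + (I(N(7)) + y) = -26745 + (2*(-2)² - 1601) = -26745 + (2*4 - 1601) = -26745 + (8 - 1601) = -26745 - 1593 = -28338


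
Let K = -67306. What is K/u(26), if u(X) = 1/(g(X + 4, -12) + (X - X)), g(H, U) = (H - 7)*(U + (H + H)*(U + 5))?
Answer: 668752416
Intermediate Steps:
g(H, U) = (-7 + H)*(U + 2*H*(5 + U)) (g(H, U) = (-7 + H)*(U + (2*H)*(5 + U)) = (-7 + H)*(U + 2*H*(5 + U)))
u(X) = 1/(428 - 14*(4 + X)² + 86*X) (u(X) = 1/((-70*(X + 4) - 7*(-12) + 10*(X + 4)² - 13*(X + 4)*(-12) + 2*(-12)*(X + 4)²) + (X - X)) = 1/((-70*(4 + X) + 84 + 10*(4 + X)² - 13*(4 + X)*(-12) + 2*(-12)*(4 + X)²) + 0) = 1/(((-280 - 70*X) + 84 + 10*(4 + X)² + (624 + 156*X) - 24*(4 + X)²) + 0) = 1/((428 - 14*(4 + X)² + 86*X) + 0) = 1/(428 - 14*(4 + X)² + 86*X))
K/u(26) = -67306/((-1/(-204 + 14*26² + 26*26))) = -67306/((-1/(-204 + 14*676 + 676))) = -67306/((-1/(-204 + 9464 + 676))) = -67306/((-1/9936)) = -67306/((-1*1/9936)) = -67306/(-1/9936) = -67306*(-9936) = 668752416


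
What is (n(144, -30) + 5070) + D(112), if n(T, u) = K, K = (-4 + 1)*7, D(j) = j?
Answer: 5161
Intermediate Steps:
K = -21 (K = -3*7 = -21)
n(T, u) = -21
(n(144, -30) + 5070) + D(112) = (-21 + 5070) + 112 = 5049 + 112 = 5161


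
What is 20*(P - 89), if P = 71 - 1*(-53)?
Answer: 700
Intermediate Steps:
P = 124 (P = 71 + 53 = 124)
20*(P - 89) = 20*(124 - 89) = 20*35 = 700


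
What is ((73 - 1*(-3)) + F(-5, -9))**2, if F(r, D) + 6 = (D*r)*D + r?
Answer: 115600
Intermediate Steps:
F(r, D) = -6 + r + r*D**2 (F(r, D) = -6 + ((D*r)*D + r) = -6 + (r*D**2 + r) = -6 + (r + r*D**2) = -6 + r + r*D**2)
((73 - 1*(-3)) + F(-5, -9))**2 = ((73 - 1*(-3)) + (-6 - 5 - 5*(-9)**2))**2 = ((73 + 3) + (-6 - 5 - 5*81))**2 = (76 + (-6 - 5 - 405))**2 = (76 - 416)**2 = (-340)**2 = 115600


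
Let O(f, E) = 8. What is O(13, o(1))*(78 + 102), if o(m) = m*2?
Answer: 1440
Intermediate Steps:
o(m) = 2*m
O(13, o(1))*(78 + 102) = 8*(78 + 102) = 8*180 = 1440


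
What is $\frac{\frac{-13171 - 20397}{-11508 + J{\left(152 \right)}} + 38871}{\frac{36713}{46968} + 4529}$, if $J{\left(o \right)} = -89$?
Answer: $\frac{4234827965448}{493463448329} \approx 8.5818$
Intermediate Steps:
$\frac{\frac{-13171 - 20397}{-11508 + J{\left(152 \right)}} + 38871}{\frac{36713}{46968} + 4529} = \frac{\frac{-13171 - 20397}{-11508 - 89} + 38871}{\frac{36713}{46968} + 4529} = \frac{- \frac{33568}{-11597} + 38871}{36713 \cdot \frac{1}{46968} + 4529} = \frac{\left(-33568\right) \left(- \frac{1}{11597}\right) + 38871}{\frac{36713}{46968} + 4529} = \frac{\frac{33568}{11597} + 38871}{\frac{212754785}{46968}} = \frac{450820555}{11597} \cdot \frac{46968}{212754785} = \frac{4234827965448}{493463448329}$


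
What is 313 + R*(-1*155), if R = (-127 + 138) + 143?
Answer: -23557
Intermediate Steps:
R = 154 (R = 11 + 143 = 154)
313 + R*(-1*155) = 313 + 154*(-1*155) = 313 + 154*(-155) = 313 - 23870 = -23557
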